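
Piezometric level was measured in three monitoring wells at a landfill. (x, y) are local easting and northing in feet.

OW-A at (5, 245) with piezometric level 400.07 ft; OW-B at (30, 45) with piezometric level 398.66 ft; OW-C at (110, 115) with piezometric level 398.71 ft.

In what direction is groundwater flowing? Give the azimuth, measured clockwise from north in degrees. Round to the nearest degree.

142°

Taking OW-A as reference: OW-B−OW-A = (25, -200, -1.41); OW-C−OW-A = (105, -130, -1.36).
Solve a·Δx + b·Δy = Δh: det = 25·(-130) − 105·(-200) = 17750.
∂h/∂x = [(-1.41)·(-130) − (-1.36)·(-200)] / 17750 = -0.004997
∂h/∂y = [25·(-1.36) − 105·(-1.41)] / 17750 = +0.006425
Flow direction (−∇h) has components (+0.004997 E, -0.006425 N).
Azimuth = atan2(E, N) = atan2(+0.004997, -0.006425) = 142.1° ≈ 142°.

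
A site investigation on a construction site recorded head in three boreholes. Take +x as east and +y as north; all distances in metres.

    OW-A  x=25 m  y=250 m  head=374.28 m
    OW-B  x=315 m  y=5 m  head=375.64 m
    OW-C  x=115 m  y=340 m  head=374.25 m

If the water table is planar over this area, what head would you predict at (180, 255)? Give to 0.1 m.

374.6 m

Taking OW-A as reference: OW-B−OW-A = (290, -245, +1.36); OW-C−OW-A = (90, 90, -0.03).
Determinant of the coordinate differences = 290·90 − 90·(-245) = 48150.
∂h/∂x = [(+1.36)·90 − (-0.03)·(-245)] / 48150 = +0.002389
∂h/∂y = [290·(-0.03) − 90·(+1.36)] / 48150 = -0.002723
h(180, 255) = 374.28 + (+0.002389)·(155) + (-0.002723)·(5) = 374.28 +0.370 -0.014 = 374.637 m.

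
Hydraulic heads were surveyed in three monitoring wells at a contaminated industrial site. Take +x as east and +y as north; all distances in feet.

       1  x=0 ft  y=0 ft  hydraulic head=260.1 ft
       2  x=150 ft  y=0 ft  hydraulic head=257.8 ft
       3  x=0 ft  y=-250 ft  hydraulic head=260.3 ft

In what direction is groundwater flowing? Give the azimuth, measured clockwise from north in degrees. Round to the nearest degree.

∂h/∂x = (257.8 − 260.1) / (150 − 0) = -0.01533
∂h/∂y = (260.3 − 260.1) / (-250 − 0) = -0.0008000
Flow direction (−∇h) has components (+0.01533 E, +0.0008000 N).
Azimuth = atan2(E, N) = atan2(+0.01533, +0.0008000) = 87.0° ≈ 087°.

087°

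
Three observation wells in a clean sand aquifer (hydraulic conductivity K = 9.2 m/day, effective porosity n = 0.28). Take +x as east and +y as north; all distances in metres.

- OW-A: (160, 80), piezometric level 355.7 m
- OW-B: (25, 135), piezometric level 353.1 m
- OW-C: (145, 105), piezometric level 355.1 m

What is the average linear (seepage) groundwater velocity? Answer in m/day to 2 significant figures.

0.68 m/day

With h = a·x + b·y + c and OW-A as origin, the differences give:
  (-135)·a + 55·b = -2.6
  (-15)·a + 25·b = -0.6
Eliminate b (×25 and ×55, subtract): -2550·a = -32.00 → a = ∂h/∂x = +0.01255
Back-substitute: b = ∂h/∂y = -0.01647.
|∇h| = √(0.01255² + -0.01647²) = 0.02071
Seepage velocity v = K·i/n = 9.2 × 0.02071 / 0.28 = 0.6805 m/day.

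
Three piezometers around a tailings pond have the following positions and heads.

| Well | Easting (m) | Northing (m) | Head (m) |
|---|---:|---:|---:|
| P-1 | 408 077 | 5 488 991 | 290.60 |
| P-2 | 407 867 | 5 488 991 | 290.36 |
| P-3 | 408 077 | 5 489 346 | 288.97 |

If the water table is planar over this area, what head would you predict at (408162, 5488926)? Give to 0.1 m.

∂h/∂x = (290.36 − 290.60) / (407867 − 408077) = +0.001143
∂h/∂y = (288.97 − 290.60) / (5489346 − 5488991) = -0.004592
h(408162, 5488926) = 290.60 + (+0.001143)·(85) + (-0.004592)·(-65) = 290.60 +0.097 +0.298 = 290.996 m.

291.0 m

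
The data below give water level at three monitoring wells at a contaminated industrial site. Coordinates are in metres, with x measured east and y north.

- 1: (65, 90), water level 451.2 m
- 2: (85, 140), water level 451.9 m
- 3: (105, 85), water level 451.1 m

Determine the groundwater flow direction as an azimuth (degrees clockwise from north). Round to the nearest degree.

177°

Differences from 1: to 2 (Δx, Δy, Δh) = (20, 50, +0.7); to 3 = (40, -5, -0.1).
Solve a·Δx + b·Δy = Δh: det = 20·(-5) − 40·50 = -2100.
∂h/∂x = [(+0.7)·(-5) − (-0.1)·50] / -2100 = -0.0007143
∂h/∂y = [20·(-0.1) − 40·(+0.7)] / -2100 = +0.01429
Flow direction (−∇h) has components (+0.0007143 E, -0.01429 N).
Azimuth = atan2(E, N) = atan2(+0.0007143, -0.01429) = 177.1° ≈ 177°.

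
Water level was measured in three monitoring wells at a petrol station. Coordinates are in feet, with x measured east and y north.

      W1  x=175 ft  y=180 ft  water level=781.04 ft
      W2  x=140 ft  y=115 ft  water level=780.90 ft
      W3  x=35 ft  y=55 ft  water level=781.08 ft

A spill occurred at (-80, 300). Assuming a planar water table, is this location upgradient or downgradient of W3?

With h = a·x + b·y + c and W1 as origin, the differences give:
  (-35)·a + (-65)·b = -0.14
  (-140)·a + (-125)·b = +0.04
Eliminate b (×(-125) and ×(-65), subtract): -4725·a = 20.100 → a = ∂h/∂x = -0.004254
Back-substitute: b = ∂h/∂y = +0.004444.
Head at (-80, 300) = 781.04 + (-0.004254)·(-255) + (+0.004444)·(120) = 782.66 ft.
That is higher than the 781.08 ft at W3, so the point is upgradient.

upgradient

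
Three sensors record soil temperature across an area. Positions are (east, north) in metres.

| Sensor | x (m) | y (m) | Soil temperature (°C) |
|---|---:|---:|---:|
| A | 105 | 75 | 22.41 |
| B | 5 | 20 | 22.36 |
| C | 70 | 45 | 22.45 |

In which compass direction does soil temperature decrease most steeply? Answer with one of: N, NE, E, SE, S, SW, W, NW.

With T = a·x + b·y + c and A as origin, the differences give:
  (-100)·a + (-55)·b = -0.05
  (-35)·a + (-30)·b = +0.04
Eliminate b (×(-30) and ×(-55), subtract): 1075·a = 3.700 → a = ∂T/∂x = +0.003442
Back-substitute: b = ∂T/∂y = -0.005349.
Steepest decrease is along −∇f = (-0.003442 E, +0.005349 N) → northwest.

NW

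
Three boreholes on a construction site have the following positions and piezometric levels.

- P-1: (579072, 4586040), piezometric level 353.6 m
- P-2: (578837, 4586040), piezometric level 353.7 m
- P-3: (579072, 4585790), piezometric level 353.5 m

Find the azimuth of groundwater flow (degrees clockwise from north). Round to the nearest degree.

133°

∂h/∂x = (353.7 − 353.6) / (578837 − 579072) = -0.0004255
∂h/∂y = (353.5 − 353.6) / (4585790 − 4586040) = +0.0004000
Flow direction (−∇h) has components (+0.0004255 E, -0.0004000 N).
Azimuth = atan2(E, N) = atan2(+0.0004255, -0.0004000) = 133.2° ≈ 133°.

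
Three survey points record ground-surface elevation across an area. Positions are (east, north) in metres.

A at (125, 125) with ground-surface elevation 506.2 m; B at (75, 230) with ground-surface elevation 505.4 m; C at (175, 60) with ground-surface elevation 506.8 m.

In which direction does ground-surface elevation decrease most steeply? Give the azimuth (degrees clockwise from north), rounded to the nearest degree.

312°

Three-point gradient (reference A): Δ to B = (-50, 105, -0.8), Δ to C = (50, -65, +0.6).
∂z/∂x = +0.005500, ∂z/∂y = -0.005000 (det = -2000).
Steepest decrease is along −∇f: components (-0.005500 E, +0.005000 N).
Azimuth = atan2(-0.005500, +0.005000) = 312.3° ≈ 312°.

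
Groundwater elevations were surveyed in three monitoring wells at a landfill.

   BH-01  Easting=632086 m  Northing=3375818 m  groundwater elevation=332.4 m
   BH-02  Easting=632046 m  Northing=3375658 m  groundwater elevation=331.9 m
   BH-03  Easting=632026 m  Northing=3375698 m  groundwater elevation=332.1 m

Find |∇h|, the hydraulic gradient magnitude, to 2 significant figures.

Differences from BH-01: to BH-02 (Δx, Δy, Δh) = (-40, -160, -0.5); to BH-03 = (-60, -120, -0.3).
Determinant of the coordinate differences = (-40)·(-120) − (-60)·(-160) = -4800.
∂h/∂x = [(-0.5)·(-120) − (-0.3)·(-160)] / -4800 = -0.002500
∂h/∂y = [(-40)·(-0.3) − (-60)·(-0.5)] / -4800 = +0.003750
|∇h| = √(-0.002500² + 0.003750²) = 0.004507

0.0045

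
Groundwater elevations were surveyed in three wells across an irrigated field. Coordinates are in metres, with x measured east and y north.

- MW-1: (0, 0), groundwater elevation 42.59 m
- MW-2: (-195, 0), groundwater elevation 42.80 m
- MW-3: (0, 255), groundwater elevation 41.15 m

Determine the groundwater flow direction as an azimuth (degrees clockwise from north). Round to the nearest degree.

011°

∂h/∂x = (42.80 − 42.59) / (-195 − 0) = -0.001077
∂h/∂y = (41.15 − 42.59) / (255 − 0) = -0.005647
Flow direction (−∇h) has components (+0.001077 E, +0.005647 N).
Azimuth = atan2(E, N) = atan2(+0.001077, +0.005647) = 10.8° ≈ 011°.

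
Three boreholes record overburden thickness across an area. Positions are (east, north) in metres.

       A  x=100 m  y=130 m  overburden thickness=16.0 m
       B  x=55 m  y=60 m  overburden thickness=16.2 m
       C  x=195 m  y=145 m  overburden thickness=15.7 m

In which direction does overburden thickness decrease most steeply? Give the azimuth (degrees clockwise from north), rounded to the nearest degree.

With d = a·x + b·y + c and A as origin, the differences give:
  (-45)·a + (-70)·b = +0.2
  95·a + 15·b = -0.3
Eliminate b (×15 and ×(-70), subtract): 5975·a = -18.00 → a = ∂d/∂x = -0.003013
Back-substitute: b = ∂d/∂y = -0.0009205.
Steepest decrease is along −∇f: components (+0.003013 E, +0.0009205 N).
Azimuth = atan2(+0.003013, +0.0009205) = 73.0° ≈ 073°.

073°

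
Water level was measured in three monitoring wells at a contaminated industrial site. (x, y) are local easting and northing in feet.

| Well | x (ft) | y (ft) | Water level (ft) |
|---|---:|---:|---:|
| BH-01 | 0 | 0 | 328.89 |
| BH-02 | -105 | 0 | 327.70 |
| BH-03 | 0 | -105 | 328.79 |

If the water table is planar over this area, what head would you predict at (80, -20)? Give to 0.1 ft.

∂h/∂x = (327.70 − 328.89) / (-105 − 0) = +0.01133
∂h/∂y = (328.79 − 328.89) / (-105 − 0) = +0.0009524
h(80, -20) = 328.89 + (+0.01133)·(80) + (+0.0009524)·(-20) = 328.89 +0.907 -0.019 = 329.778 ft.

329.8 ft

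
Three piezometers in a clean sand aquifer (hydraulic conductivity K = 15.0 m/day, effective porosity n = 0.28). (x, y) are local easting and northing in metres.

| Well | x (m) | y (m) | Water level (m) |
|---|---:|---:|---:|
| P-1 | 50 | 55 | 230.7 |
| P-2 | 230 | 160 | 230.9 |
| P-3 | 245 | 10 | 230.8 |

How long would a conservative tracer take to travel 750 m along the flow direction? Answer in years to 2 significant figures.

38 years

Differences from P-1: to P-2 (Δx, Δy, Δh) = (180, 105, +0.2); to P-3 = (195, -45, +0.1).
Solve a·Δx + b·Δy = Δh: det = 180·(-45) − 195·105 = -28575.
∂h/∂x = [(+0.2)·(-45) − (+0.1)·105] / -28575 = +0.0006824
∂h/∂y = [180·(+0.1) − 195·(+0.2)] / -28575 = +0.0007349
|∇h| = √(0.0006824² + 0.0007349²) = 0.001003
Seepage velocity v = K·i/n = 15.0 × 0.001003 / 0.28 = 0.05373 m/day.
t = 750 / 0.05373 = 1.396e+04 days = 38.2 years.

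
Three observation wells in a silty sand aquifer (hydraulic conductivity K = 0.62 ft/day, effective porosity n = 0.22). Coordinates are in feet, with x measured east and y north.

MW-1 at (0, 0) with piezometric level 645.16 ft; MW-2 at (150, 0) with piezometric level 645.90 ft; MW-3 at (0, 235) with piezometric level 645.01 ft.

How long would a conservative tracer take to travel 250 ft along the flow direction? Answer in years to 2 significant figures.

∂h/∂x = (645.90 − 645.16) / (150 − 0) = +0.004933
∂h/∂y = (645.01 − 645.16) / (235 − 0) = -0.0006383
|∇h| = √(0.004933² + -0.0006383²) = 0.004974
Seepage velocity v = K·i/n = 0.62 × 0.004974 / 0.22 = 0.01402 ft/day.
t = 250 / 0.01402 = 1.783e+04 days = 48.8 years.

49 years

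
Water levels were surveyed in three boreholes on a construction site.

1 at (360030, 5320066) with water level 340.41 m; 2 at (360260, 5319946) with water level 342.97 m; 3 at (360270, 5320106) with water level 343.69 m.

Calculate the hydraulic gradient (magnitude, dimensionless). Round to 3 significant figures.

0.0136

Taking 1 as reference: 2−1 = (230, -120, +2.56); 3−1 = (240, 40, +3.28).
Solve a·Δx + b·Δy = Δh: det = 230·40 − 240·(-120) = 38000.
∂h/∂x = [(+2.56)·40 − (+3.28)·(-120)] / 38000 = +0.01305
∂h/∂y = [230·(+3.28) − 240·(+2.56)] / 38000 = +0.003684
|∇h| = √(0.01305² + 0.003684²) = 0.01356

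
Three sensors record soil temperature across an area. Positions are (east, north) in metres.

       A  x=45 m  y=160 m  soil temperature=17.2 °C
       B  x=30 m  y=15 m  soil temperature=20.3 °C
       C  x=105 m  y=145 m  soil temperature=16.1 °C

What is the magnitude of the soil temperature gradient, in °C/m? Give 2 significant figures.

Taking A as reference: B−A = (-15, -145, +3.1); C−A = (60, -15, -1.1).
Determinant of the coordinate differences = (-15)·(-15) − 60·(-145) = 8925.
∂T/∂x = [(+3.1)·(-15) − (-1.1)·(-145)] / 8925 = -0.02308
∂T/∂y = [(-15)·(-1.1) − 60·(+3.1)] / 8925 = -0.01899
|∇f| = √(-0.02308² + -0.01899²) = 0.02989 °C/m

0.030 °C/m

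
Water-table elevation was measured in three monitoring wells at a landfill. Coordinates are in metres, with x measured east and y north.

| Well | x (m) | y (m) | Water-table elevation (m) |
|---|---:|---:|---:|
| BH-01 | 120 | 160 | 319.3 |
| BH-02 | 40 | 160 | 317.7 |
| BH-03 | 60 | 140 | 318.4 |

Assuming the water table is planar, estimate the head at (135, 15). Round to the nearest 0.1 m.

321.8 m

With h = a·x + b·y + c and BH-01 as origin, the differences give:
  (-80)·a + 0·b = -1.6
  (-60)·a + (-20)·b = -0.9
Eliminate b (×(-20) and ×0, subtract): 1600·a = 32.00 → a = ∂h/∂x = +0.02000
Back-substitute: b = ∂h/∂y = -0.01500.
h(135, 15) = 319.3 + (+0.02000)·(15) + (-0.01500)·(-145) = 319.3 +0.300 +2.175 = 321.775 m.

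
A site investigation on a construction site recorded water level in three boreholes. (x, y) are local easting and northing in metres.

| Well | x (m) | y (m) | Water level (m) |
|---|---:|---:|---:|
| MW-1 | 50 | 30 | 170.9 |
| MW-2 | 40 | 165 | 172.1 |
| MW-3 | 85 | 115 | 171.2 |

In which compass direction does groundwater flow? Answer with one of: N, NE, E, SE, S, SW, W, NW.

Taking MW-1 as reference: MW-2−MW-1 = (-10, 135, +1.2); MW-3−MW-1 = (35, 85, +0.3).
Solve a·Δx + b·Δy = Δh: det = (-10)·85 − 35·135 = -5575.
∂h/∂x = [(+1.2)·85 − (+0.3)·135] / -5575 = -0.01103
∂h/∂y = [(-10)·(+0.3) − 35·(+1.2)] / -5575 = +0.008072
Flow = −∇h = (+0.01103 east, -0.008072 north), which points southeast.

SE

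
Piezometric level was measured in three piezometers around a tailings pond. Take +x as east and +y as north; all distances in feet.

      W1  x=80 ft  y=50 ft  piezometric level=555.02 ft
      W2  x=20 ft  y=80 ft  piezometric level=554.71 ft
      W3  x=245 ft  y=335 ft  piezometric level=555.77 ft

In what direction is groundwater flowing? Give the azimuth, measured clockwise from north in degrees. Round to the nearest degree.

With h = a·x + b·y + c and W1 as origin, the differences give:
  (-60)·a + 30·b = -0.31
  165·a + 285·b = +0.75
Eliminate b (×285 and ×30, subtract): -22050·a = -110.850 → a = ∂h/∂x = +0.005027
Back-substitute: b = ∂h/∂y = -0.0002789.
Flow direction (−∇h) has components (-0.005027 E, +0.0002789 N).
Azimuth = atan2(E, N) = atan2(-0.005027, +0.0002789) = 273.2° ≈ 273°.

273°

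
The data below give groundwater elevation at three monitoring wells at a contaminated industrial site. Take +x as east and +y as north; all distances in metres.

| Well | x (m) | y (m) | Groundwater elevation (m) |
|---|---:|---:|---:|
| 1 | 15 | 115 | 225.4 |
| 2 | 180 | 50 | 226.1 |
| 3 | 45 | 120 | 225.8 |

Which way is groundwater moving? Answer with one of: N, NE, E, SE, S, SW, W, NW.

With h = a·x + b·y + c and 1 as origin, the differences give:
  165·a + (-65)·b = +0.7
  30·a + 5·b = +0.4
Eliminate b (×5 and ×(-65), subtract): 2775·a = 29.50 → a = ∂h/∂x = +0.01063
Back-substitute: b = ∂h/∂y = +0.01622.
Flow = −∇h = (-0.01063 east, -0.01622 north), which points southwest.

SW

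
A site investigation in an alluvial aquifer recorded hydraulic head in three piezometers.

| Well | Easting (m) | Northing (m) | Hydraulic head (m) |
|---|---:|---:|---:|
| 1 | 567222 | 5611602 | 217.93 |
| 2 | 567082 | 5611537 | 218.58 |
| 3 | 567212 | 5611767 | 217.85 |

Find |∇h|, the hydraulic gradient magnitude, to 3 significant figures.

Differences from 1: to 2 (Δx, Δy, Δh) = (-140, -65, +0.65); to 3 = (-10, 165, -0.08).
Solve a·Δx + b·Δy = Δh: det = (-140)·165 − (-10)·(-65) = -23750.
∂h/∂x = [(+0.65)·165 − (-0.08)·(-65)] / -23750 = -0.004297
∂h/∂y = [(-140)·(-0.08) − (-10)·(+0.65)] / -23750 = -0.0007453
|∇h| = √(-0.004297² + -0.0007453²) = 0.004361

0.00436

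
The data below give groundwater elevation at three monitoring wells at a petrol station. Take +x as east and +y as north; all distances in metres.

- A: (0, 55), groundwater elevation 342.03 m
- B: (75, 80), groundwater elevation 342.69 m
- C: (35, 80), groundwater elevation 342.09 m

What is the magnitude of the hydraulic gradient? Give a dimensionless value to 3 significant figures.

0.0239

Taking A as reference: B−A = (75, 25, +0.66); C−A = (35, 25, +0.06).
Determinant of the coordinate differences = 75·25 − 35·25 = 1000.
∂h/∂x = [(+0.66)·25 − (+0.06)·25] / 1000 = +0.01500
∂h/∂y = [75·(+0.06) − 35·(+0.66)] / 1000 = -0.01860
|∇h| = √(0.01500² + -0.01860²) = 0.02389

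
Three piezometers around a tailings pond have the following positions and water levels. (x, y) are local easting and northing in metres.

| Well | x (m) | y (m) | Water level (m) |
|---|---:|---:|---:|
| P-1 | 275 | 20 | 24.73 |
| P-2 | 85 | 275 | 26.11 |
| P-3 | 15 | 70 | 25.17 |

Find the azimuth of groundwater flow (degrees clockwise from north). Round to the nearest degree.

171°

Differences from P-1: to P-2 (Δx, Δy, Δh) = (-190, 255, +1.38); to P-3 = (-260, 50, +0.44).
Solve a·Δx + b·Δy = Δh: det = (-190)·50 − (-260)·255 = 56800.
∂h/∂x = [(+1.38)·50 − (+0.44)·255] / 56800 = -0.0007606
∂h/∂y = [(-190)·(+0.44) − (-260)·(+1.38)] / 56800 = +0.004845
Flow direction (−∇h) has components (+0.0007606 E, -0.004845 N).
Azimuth = atan2(E, N) = atan2(+0.0007606, -0.004845) = 171.1° ≈ 171°.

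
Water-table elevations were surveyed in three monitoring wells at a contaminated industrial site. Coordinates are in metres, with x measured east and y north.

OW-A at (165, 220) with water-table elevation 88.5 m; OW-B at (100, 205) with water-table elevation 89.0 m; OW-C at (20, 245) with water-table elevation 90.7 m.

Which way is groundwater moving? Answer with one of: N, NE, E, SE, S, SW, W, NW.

Differences from OW-A: to OW-B (Δx, Δy, Δh) = (-65, -15, +0.5); to OW-C = (-145, 25, +2.2).
Solve a·Δx + b·Δy = Δh: det = (-65)·25 − (-145)·(-15) = -3800.
∂h/∂x = [(+0.5)·25 − (+2.2)·(-15)] / -3800 = -0.01197
∂h/∂y = [(-65)·(+2.2) − (-145)·(+0.5)] / -3800 = +0.01855
Flow = −∇h = (+0.01197 east, -0.01855 north), which points southeast.

SE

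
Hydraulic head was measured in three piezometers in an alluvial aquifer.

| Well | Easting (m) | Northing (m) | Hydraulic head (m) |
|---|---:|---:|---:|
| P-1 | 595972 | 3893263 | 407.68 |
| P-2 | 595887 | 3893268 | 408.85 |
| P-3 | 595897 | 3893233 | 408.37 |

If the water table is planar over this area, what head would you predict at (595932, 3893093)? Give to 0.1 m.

Taking P-1 as reference: P-2−P-1 = (-85, 5, +1.17); P-3−P-1 = (-75, -30, +0.69).
Determinant of the coordinate differences = (-85)·(-30) − (-75)·5 = 2925.
∂h/∂x = [(+1.17)·(-30) − (+0.69)·5] / 2925 = -0.01318
∂h/∂y = [(-85)·(+0.69) − (-75)·(+1.17)] / 2925 = +0.009949
h(595932, 3893093) = 407.68 + (-0.01318)·(-40) + (+0.009949)·(-170) = 407.68 +0.527 -1.691 = 406.516 m.

406.5 m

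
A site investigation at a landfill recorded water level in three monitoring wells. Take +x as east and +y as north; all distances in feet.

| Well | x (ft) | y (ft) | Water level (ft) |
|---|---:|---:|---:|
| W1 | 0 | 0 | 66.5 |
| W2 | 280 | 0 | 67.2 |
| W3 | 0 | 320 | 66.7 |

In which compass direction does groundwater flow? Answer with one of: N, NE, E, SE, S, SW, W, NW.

W

∂h/∂x = (67.2 − 66.5) / (280 − 0) = +0.002500
∂h/∂y = (66.7 − 66.5) / (320 − 0) = +0.0006250
Flow = −∇h = (-0.002500 east, -0.0006250 north), which points west.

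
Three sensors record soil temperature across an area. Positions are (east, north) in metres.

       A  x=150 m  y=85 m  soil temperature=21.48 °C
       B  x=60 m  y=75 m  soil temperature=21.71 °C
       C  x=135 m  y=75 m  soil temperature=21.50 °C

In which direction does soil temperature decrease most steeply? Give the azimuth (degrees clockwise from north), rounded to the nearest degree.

128°

Differences from A: to B (Δx, Δy, Δh) = (-90, -10, +0.23); to C = (-15, -10, +0.02).
Determinant of the coordinate differences = (-90)·(-10) − (-15)·(-10) = 750.
∂T/∂x = [(+0.23)·(-10) − (+0.02)·(-10)] / 750 = -0.002800
∂T/∂y = [(-90)·(+0.02) − (-15)·(+0.23)] / 750 = +0.002200
Steepest decrease is along −∇f: components (+0.002800 E, -0.002200 N).
Azimuth = atan2(+0.002800, -0.002200) = 128.2° ≈ 128°.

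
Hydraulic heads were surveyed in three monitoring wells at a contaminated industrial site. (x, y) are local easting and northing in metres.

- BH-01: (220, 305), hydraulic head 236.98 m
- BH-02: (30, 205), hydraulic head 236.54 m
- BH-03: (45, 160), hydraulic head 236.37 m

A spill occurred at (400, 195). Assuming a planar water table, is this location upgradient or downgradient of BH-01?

With h = a·x + b·y + c and BH-01 as origin, the differences give:
  (-190)·a + (-100)·b = -0.44
  (-175)·a + (-145)·b = -0.61
Eliminate b (×(-145) and ×(-100), subtract): 10050·a = 2.800 → a = ∂h/∂x = +0.0002786
Back-substitute: b = ∂h/∂y = +0.003871.
Head at (400, 195) = 236.98 + (+0.0002786)·(180) + (+0.003871)·(-110) = 236.60 m.
That is lower than the 236.98 m at BH-01, so the point is downgradient.

downgradient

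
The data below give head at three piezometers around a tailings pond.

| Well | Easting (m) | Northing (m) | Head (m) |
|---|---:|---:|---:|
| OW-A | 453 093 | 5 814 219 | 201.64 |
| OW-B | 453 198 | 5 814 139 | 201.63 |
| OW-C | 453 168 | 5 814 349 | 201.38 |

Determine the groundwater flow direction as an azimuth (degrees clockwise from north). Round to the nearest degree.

040°

Differences from OW-A: to OW-B (Δx, Δy, Δh) = (105, -80, -0.01); to OW-C = (75, 130, -0.26).
Determinant of the coordinate differences = 105·130 − 75·(-80) = 19650.
∂h/∂x = [(-0.01)·130 − (-0.26)·(-80)] / 19650 = -0.001125
∂h/∂y = [105·(-0.26) − 75·(-0.01)] / 19650 = -0.001351
Flow direction (−∇h) has components (+0.001125 E, +0.001351 N).
Azimuth = atan2(E, N) = atan2(+0.001125, +0.001351) = 39.8° ≈ 040°.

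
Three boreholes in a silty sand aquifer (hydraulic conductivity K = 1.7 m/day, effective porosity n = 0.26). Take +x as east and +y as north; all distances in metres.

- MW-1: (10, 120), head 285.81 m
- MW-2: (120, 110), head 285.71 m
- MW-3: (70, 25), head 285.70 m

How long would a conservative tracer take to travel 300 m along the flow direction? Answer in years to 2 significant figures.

Taking MW-1 as reference: MW-2−MW-1 = (110, -10, -0.10); MW-3−MW-1 = (60, -95, -0.11).
Determinant of the coordinate differences = 110·(-95) − 60·(-10) = -9850.
∂h/∂x = [(-0.10)·(-95) − (-0.11)·(-10)] / -9850 = -0.0008528
∂h/∂y = [110·(-0.11) − 60·(-0.10)] / -9850 = +0.0006193
|∇h| = √(-0.0008528² + 0.0006193²) = 0.001054
Seepage velocity v = K·i/n = 1.7 × 0.001054 / 0.26 = 0.006892 m/day.
t = 300 / 0.006892 = 4.353e+04 days = 119 years.

120 years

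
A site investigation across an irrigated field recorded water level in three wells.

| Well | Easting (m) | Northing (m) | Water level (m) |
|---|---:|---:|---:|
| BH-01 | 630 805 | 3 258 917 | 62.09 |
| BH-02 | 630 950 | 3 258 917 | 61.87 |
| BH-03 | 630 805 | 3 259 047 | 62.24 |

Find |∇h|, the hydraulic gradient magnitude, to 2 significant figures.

∂h/∂x = (61.87 − 62.09) / (630950 − 630805) = -0.001517
∂h/∂y = (62.24 − 62.09) / (3259047 − 3258917) = +0.001154
|∇h| = √(-0.001517² + 0.001154²) = 0.001906

0.0019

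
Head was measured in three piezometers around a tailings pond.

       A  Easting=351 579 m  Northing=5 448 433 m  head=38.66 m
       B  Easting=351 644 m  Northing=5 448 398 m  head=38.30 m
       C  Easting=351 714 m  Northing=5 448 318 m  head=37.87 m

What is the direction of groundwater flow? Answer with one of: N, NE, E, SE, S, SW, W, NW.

Differences from A: to B (Δx, Δy, Δh) = (65, -35, -0.36); to C = (135, -115, -0.79).
Determinant of the coordinate differences = 65·(-115) − 135·(-35) = -2750.
∂h/∂x = [(-0.36)·(-115) − (-0.79)·(-35)] / -2750 = -0.005000
∂h/∂y = [65·(-0.79) − 135·(-0.36)] / -2750 = +0.001000
Flow = −∇h = (+0.005000 east, -0.001000 north), which points east.

E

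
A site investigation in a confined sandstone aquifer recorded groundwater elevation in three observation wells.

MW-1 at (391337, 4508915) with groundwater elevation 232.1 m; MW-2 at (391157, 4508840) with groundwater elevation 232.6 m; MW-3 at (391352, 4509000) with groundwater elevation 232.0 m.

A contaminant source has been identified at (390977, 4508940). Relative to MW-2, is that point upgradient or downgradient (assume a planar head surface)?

With h = a·x + b·y + c and MW-1 as origin, the differences give:
  (-180)·a + (-75)·b = +0.5
  15·a + 85·b = -0.1
Eliminate b (×85 and ×(-75), subtract): -14175·a = 35.00 → a = ∂h/∂x = -0.002469
Back-substitute: b = ∂h/∂y = -0.0007407.
Head at (390977, 4508940) = 232.1 + (-0.002469)·(-360) + (-0.0007407)·(25) = 232.97 m.
That is higher than the 232.6 m at MW-2, so the point is upgradient.

upgradient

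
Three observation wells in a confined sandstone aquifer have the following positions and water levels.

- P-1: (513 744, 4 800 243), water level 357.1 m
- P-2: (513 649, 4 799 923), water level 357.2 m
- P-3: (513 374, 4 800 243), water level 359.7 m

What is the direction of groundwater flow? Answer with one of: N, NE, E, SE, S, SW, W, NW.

E

With h = a·x + b·y + c and P-1 as origin, the differences give:
  (-95)·a + (-320)·b = +0.1
  (-370)·a + 0·b = +2.6
Eliminate b (×0 and ×(-320), subtract): -118400·a = 832.00 → a = ∂h/∂x = -0.007027
Back-substitute: b = ∂h/∂y = +0.001774.
Flow = −∇h = (+0.007027 east, -0.001774 north), which points east.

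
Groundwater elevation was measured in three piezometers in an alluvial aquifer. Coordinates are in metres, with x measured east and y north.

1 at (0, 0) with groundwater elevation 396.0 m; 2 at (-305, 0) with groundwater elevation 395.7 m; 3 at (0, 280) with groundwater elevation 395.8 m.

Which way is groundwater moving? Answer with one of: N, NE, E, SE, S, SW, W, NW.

∂h/∂x = (395.7 − 396.0) / (-305 − 0) = +0.0009836
∂h/∂y = (395.8 − 396.0) / (280 − 0) = -0.0007143
Flow = −∇h = (-0.0009836 east, +0.0007143 north), which points northwest.

NW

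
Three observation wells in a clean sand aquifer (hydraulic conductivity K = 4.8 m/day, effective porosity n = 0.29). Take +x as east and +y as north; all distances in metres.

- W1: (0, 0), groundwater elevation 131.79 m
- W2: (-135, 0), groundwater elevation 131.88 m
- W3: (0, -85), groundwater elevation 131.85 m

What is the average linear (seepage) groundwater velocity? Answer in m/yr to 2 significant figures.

5.9 m/yr

∂h/∂x = (131.88 − 131.79) / (-135 − 0) = -0.0006667
∂h/∂y = (131.85 − 131.79) / (-85 − 0) = -0.0007059
|∇h| = √(-0.0006667² + -0.0007059²) = 0.000971
Seepage velocity v = K·i/n = 4.8 × 0.000971 / 0.29 = 0.01607 m/day = 5.87 m/yr.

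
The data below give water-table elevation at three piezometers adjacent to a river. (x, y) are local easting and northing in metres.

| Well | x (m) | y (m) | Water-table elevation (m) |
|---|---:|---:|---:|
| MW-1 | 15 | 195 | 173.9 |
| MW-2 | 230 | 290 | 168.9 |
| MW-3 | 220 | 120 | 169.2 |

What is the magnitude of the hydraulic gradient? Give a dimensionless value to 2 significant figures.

Differences from MW-1: to MW-2 (Δx, Δy, Δh) = (215, 95, -5.0); to MW-3 = (205, -75, -4.7).
Determinant of the coordinate differences = 215·(-75) − 205·95 = -35600.
∂h/∂x = [(-5.0)·(-75) − (-4.7)·95] / -35600 = -0.02308
∂h/∂y = [215·(-4.7) − 205·(-5.0)] / -35600 = -0.0004073
|∇h| = √(-0.02308² + -0.0004073²) = 0.02308

0.023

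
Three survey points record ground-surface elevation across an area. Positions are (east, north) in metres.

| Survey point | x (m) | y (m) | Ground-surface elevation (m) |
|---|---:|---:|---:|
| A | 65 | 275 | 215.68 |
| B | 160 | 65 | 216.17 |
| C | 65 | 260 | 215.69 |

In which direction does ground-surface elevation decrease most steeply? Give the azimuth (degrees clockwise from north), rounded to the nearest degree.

Three-point gradient (reference A): Δ to B = (95, -210, +0.49), Δ to C = (0, -15, +0.01).
∂z/∂x = +0.003684, ∂z/∂y = -0.0006667 (det = -1425).
Steepest decrease is along −∇f: components (-0.003684 E, +0.0006667 N).
Azimuth = atan2(-0.003684, +0.0006667) = 280.3° ≈ 280°.

280°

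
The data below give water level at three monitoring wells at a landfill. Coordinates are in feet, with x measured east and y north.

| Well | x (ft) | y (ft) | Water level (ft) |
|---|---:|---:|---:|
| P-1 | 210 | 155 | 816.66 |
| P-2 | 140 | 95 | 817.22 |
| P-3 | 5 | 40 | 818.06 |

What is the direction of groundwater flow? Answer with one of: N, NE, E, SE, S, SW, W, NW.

Three-point gradient (reference P-1): Δ to P-2 = (-70, -60, +0.56), Δ to P-3 = (-205, -115, +1.40).
∂h/∂x = -0.004612, ∂h/∂y = -0.003953 (det = -4250).
Flow = −∇h = (+0.004612 east, +0.003953 north), which points northeast.

NE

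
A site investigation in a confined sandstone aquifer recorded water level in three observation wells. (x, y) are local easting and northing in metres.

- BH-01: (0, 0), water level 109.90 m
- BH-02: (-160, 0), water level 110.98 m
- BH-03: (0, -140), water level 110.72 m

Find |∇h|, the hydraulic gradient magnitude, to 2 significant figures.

∂h/∂x = (110.98 − 109.90) / (-160 − 0) = -0.006750
∂h/∂y = (110.72 − 109.90) / (-140 − 0) = -0.005857
|∇h| = √(-0.006750² + -0.005857²) = 0.008937

0.0089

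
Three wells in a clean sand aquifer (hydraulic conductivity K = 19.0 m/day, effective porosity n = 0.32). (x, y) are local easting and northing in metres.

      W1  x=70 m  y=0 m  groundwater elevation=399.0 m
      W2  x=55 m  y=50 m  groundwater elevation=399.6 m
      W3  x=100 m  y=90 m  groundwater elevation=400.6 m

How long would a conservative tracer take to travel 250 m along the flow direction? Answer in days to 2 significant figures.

240 days

Taking W1 as reference: W2−W1 = (-15, 50, +0.6); W3−W1 = (30, 90, +1.6).
Determinant of the coordinate differences = (-15)·90 − 30·50 = -2850.
∂h/∂x = [(+0.6)·90 − (+1.6)·50] / -2850 = +0.009123
∂h/∂y = [(-15)·(+1.6) − 30·(+0.6)] / -2850 = +0.01474
|∇h| = √(0.009123² + 0.01474²) = 0.01733
Seepage velocity v = K·i/n = 19.0 × 0.01733 / 0.32 = 1.029 m/day.
t = 250 / 1.029 = 243 days.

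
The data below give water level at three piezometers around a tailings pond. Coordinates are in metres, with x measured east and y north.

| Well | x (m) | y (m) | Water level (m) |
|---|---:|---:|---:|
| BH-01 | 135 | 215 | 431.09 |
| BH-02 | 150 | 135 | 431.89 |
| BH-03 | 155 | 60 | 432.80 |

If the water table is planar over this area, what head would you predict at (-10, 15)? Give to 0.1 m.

Differences from BH-01: to BH-02 (Δx, Δy, Δh) = (15, -80, +0.80); to BH-03 = (20, -155, +1.71).
Determinant of the coordinate differences = 15·(-155) − 20·(-80) = -725.
∂h/∂x = [(+0.80)·(-155) − (+1.71)·(-80)] / -725 = -0.01766
∂h/∂y = [15·(+1.71) − 20·(+0.80)] / -725 = -0.01331
h(-10, 15) = 431.09 + (-0.01766)·(-145) + (-0.01331)·(-200) = 431.09 +2.560 +2.662 = 436.312 m.

436.3 m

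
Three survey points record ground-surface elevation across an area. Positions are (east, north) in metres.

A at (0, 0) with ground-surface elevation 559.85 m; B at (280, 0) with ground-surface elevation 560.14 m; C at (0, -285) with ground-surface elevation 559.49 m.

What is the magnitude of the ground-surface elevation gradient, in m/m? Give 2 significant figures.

∂z/∂x = (560.14 − 559.85) / (280 − 0) = +0.001036
∂z/∂y = (559.49 − 559.85) / (-285 − 0) = +0.001263
|∇f| = √(0.001036² + 0.001263²) = 0.001634 m/m

0.0016 m/m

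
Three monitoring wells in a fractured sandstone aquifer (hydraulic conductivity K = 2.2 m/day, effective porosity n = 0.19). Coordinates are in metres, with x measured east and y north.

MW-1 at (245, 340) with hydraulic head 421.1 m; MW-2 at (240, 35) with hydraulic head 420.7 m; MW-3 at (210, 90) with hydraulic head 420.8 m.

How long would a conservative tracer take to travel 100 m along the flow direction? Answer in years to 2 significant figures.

15 years

With h = a·x + b·y + c and MW-1 as origin, the differences give:
  (-5)·a + (-305)·b = -0.4
  (-35)·a + (-250)·b = -0.3
Eliminate b (×(-250) and ×(-305), subtract): -9425·a = 8.50 → a = ∂h/∂x = -0.0009019
Back-substitute: b = ∂h/∂y = +0.001326.
|∇h| = √(-0.0009019² + 0.001326²) = 0.001604
Seepage velocity v = K·i/n = 2.2 × 0.001604 / 0.19 = 0.01857 m/day.
t = 100 / 0.01857 = 5385 days = 14.7 years.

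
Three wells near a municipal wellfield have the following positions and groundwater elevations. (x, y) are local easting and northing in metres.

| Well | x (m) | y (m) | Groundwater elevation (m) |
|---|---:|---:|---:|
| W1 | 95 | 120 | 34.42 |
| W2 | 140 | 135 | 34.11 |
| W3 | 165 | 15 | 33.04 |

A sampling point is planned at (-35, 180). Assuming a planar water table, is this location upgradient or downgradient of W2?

Three-point gradient (reference W1): Δ to W2 = (45, 15, -0.31), Δ to W3 = (70, -105, -1.38).
∂h/∂x = -0.009221, ∂h/∂y = +0.006996 (det = -5775).
Head at (-35, 180) = 34.42 + (-0.009221)·(-130) + (+0.006996)·(60) = 36.04 m.
That is higher than the 34.11 m at W2, so the point is upgradient.

upgradient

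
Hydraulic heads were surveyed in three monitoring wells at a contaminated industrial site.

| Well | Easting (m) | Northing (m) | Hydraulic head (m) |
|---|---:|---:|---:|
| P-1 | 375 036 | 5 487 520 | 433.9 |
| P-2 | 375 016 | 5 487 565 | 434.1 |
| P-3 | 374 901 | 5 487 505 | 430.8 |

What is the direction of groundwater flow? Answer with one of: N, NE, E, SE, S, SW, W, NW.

Three-point gradient (reference P-1): Δ to P-2 = (-20, 45, +0.2), Δ to P-3 = (-135, -15, -3.1).
∂h/∂x = +0.02141, ∂h/∂y = +0.01396 (det = 6375).
Flow = −∇h = (-0.02141 east, -0.01396 north), which points southwest.

SW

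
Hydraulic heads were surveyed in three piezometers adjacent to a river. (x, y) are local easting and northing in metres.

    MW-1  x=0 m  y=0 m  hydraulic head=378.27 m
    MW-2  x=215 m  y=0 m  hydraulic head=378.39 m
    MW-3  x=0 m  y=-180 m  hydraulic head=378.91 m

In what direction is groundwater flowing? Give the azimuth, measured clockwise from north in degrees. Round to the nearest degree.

351°

∂h/∂x = (378.39 − 378.27) / (215 − 0) = +0.0005581
∂h/∂y = (378.91 − 378.27) / (-180 − 0) = -0.003556
Flow direction (−∇h) has components (-0.0005581 E, +0.003556 N).
Azimuth = atan2(E, N) = atan2(-0.0005581, +0.003556) = 351.1° ≈ 351°.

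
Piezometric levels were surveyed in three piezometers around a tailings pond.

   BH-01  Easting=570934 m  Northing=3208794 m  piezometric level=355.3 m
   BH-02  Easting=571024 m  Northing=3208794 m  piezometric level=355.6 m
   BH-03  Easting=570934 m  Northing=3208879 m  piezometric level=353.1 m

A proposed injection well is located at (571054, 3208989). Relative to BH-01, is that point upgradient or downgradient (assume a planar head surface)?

∂h/∂x = (355.6 − 355.3) / (571024 − 570934) = +0.003333
∂h/∂y = (353.1 − 355.3) / (3208879 − 3208794) = -0.02588
Head at (571054, 3208989) = 355.3 + (+0.003333)·(120) + (-0.02588)·(195) = 350.65 m.
That is lower than the 355.3 m at BH-01, so the point is downgradient.

downgradient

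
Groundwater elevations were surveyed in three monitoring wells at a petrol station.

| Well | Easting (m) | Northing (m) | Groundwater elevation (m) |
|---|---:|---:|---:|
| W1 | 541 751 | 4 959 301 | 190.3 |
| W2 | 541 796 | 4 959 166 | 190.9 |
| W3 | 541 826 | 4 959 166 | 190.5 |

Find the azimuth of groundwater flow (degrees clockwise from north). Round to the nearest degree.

056°

Taking W1 as reference: W2−W1 = (45, -135, +0.6); W3−W1 = (75, -135, +0.2).
Solve a·Δx + b·Δy = Δh: det = 45·(-135) − 75·(-135) = 4050.
∂h/∂x = [(+0.6)·(-135) − (+0.2)·(-135)] / 4050 = -0.01333
∂h/∂y = [45·(+0.2) − 75·(+0.6)] / 4050 = -0.008889
Flow direction (−∇h) has components (+0.01333 E, +0.008889 N).
Azimuth = atan2(E, N) = atan2(+0.01333, +0.008889) = 56.3° ≈ 056°.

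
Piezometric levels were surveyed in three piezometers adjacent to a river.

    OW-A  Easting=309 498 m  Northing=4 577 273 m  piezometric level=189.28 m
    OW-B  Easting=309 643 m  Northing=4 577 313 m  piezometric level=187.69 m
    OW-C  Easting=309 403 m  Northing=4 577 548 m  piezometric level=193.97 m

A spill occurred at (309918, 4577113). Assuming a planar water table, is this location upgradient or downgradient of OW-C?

downgradient

Taking OW-A as reference: OW-B−OW-A = (145, 40, -1.59); OW-C−OW-A = (-95, 275, +4.69).
Determinant of the coordinate differences = 145·275 − (-95)·40 = 43675.
∂h/∂x = [(-1.59)·275 − (+4.69)·40] / 43675 = -0.01431
∂h/∂y = [145·(+4.69) − (-95)·(-1.59)] / 43675 = +0.01211
Head at (309918, 4577113) = 189.28 + (-0.01431)·(420) + (+0.01211)·(-160) = 181.33 m.
That is lower than the 193.97 m at OW-C, so the point is downgradient.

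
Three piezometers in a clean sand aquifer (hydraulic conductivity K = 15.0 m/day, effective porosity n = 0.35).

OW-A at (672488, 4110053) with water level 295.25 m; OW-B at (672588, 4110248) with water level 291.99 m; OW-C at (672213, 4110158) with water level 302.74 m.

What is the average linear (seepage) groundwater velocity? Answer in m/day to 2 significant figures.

Three-point gradient (reference OW-A): Δ to OW-B = (100, 195, -3.26), Δ to OW-C = (-275, 105, +7.49).
∂h/∂x = -0.02811, ∂h/∂y = -0.002300 (det = 64125).
|∇h| = √(-0.02811² + -0.002300²) = 0.0282
Seepage velocity v = K·i/n = 15.0 × 0.0282 / 0.35 = 1.209 m/day.

1.2 m/day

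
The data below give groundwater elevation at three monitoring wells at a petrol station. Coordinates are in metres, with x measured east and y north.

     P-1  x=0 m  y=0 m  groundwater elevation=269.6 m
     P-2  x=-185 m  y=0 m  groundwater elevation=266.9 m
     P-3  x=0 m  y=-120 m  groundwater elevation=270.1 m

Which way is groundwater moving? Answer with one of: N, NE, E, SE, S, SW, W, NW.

∂h/∂x = (266.9 − 269.6) / (-185 − 0) = +0.01459
∂h/∂y = (270.1 − 269.6) / (-120 − 0) = -0.004167
Flow = −∇h = (-0.01459 east, +0.004167 north), which points west.

W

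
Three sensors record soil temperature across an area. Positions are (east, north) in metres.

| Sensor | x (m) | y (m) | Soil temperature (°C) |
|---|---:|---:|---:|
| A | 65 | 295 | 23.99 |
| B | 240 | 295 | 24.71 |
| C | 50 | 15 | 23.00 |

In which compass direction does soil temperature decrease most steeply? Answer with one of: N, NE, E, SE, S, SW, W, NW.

SW

Taking A as reference: B−A = (175, 0, +0.72); C−A = (-15, -280, -0.99).
Solve a·Δx + b·Δy = ΔT: det = 175·(-280) − (-15)·0 = -49000.
∂T/∂x = [(+0.72)·(-280) − (-0.99)·0] / -49000 = +0.004114
∂T/∂y = [175·(-0.99) − (-15)·(+0.72)] / -49000 = +0.003315
Steepest decrease is along −∇f = (-0.004114 E, -0.003315 N) → southwest.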